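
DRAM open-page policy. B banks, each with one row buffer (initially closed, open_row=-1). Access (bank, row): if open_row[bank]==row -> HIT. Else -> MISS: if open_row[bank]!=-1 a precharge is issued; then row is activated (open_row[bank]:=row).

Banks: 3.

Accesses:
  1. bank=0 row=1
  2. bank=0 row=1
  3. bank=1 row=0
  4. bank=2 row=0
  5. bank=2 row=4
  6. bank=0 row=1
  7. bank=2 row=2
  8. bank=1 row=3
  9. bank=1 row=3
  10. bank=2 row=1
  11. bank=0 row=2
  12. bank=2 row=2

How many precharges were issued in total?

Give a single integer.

Acc 1: bank0 row1 -> MISS (open row1); precharges=0
Acc 2: bank0 row1 -> HIT
Acc 3: bank1 row0 -> MISS (open row0); precharges=0
Acc 4: bank2 row0 -> MISS (open row0); precharges=0
Acc 5: bank2 row4 -> MISS (open row4); precharges=1
Acc 6: bank0 row1 -> HIT
Acc 7: bank2 row2 -> MISS (open row2); precharges=2
Acc 8: bank1 row3 -> MISS (open row3); precharges=3
Acc 9: bank1 row3 -> HIT
Acc 10: bank2 row1 -> MISS (open row1); precharges=4
Acc 11: bank0 row2 -> MISS (open row2); precharges=5
Acc 12: bank2 row2 -> MISS (open row2); precharges=6

Answer: 6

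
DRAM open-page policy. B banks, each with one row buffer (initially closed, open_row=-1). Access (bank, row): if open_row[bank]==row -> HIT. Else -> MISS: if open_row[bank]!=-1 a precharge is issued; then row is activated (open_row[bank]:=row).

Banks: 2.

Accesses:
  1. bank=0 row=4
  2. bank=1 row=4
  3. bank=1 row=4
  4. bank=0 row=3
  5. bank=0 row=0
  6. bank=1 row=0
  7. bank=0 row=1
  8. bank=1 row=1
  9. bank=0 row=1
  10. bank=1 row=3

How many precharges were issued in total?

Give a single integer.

Answer: 6

Derivation:
Acc 1: bank0 row4 -> MISS (open row4); precharges=0
Acc 2: bank1 row4 -> MISS (open row4); precharges=0
Acc 3: bank1 row4 -> HIT
Acc 4: bank0 row3 -> MISS (open row3); precharges=1
Acc 5: bank0 row0 -> MISS (open row0); precharges=2
Acc 6: bank1 row0 -> MISS (open row0); precharges=3
Acc 7: bank0 row1 -> MISS (open row1); precharges=4
Acc 8: bank1 row1 -> MISS (open row1); precharges=5
Acc 9: bank0 row1 -> HIT
Acc 10: bank1 row3 -> MISS (open row3); precharges=6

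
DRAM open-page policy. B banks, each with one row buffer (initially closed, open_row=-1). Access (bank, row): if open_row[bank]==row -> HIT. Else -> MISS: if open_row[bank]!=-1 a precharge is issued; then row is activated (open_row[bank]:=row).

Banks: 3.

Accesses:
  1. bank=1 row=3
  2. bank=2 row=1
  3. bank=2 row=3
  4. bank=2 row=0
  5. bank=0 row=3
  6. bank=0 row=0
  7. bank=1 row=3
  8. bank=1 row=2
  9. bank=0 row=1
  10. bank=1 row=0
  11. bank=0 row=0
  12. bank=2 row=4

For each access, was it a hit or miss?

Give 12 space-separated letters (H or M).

Answer: M M M M M M H M M M M M

Derivation:
Acc 1: bank1 row3 -> MISS (open row3); precharges=0
Acc 2: bank2 row1 -> MISS (open row1); precharges=0
Acc 3: bank2 row3 -> MISS (open row3); precharges=1
Acc 4: bank2 row0 -> MISS (open row0); precharges=2
Acc 5: bank0 row3 -> MISS (open row3); precharges=2
Acc 6: bank0 row0 -> MISS (open row0); precharges=3
Acc 7: bank1 row3 -> HIT
Acc 8: bank1 row2 -> MISS (open row2); precharges=4
Acc 9: bank0 row1 -> MISS (open row1); precharges=5
Acc 10: bank1 row0 -> MISS (open row0); precharges=6
Acc 11: bank0 row0 -> MISS (open row0); precharges=7
Acc 12: bank2 row4 -> MISS (open row4); precharges=8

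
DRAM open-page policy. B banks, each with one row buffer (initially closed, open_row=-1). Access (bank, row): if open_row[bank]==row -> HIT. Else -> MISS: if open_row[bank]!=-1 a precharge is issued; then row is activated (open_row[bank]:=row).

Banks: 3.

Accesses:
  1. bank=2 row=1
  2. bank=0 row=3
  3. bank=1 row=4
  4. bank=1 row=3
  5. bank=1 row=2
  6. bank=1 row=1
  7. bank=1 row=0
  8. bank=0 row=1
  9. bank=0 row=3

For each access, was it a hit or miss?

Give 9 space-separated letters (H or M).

Answer: M M M M M M M M M

Derivation:
Acc 1: bank2 row1 -> MISS (open row1); precharges=0
Acc 2: bank0 row3 -> MISS (open row3); precharges=0
Acc 3: bank1 row4 -> MISS (open row4); precharges=0
Acc 4: bank1 row3 -> MISS (open row3); precharges=1
Acc 5: bank1 row2 -> MISS (open row2); precharges=2
Acc 6: bank1 row1 -> MISS (open row1); precharges=3
Acc 7: bank1 row0 -> MISS (open row0); precharges=4
Acc 8: bank0 row1 -> MISS (open row1); precharges=5
Acc 9: bank0 row3 -> MISS (open row3); precharges=6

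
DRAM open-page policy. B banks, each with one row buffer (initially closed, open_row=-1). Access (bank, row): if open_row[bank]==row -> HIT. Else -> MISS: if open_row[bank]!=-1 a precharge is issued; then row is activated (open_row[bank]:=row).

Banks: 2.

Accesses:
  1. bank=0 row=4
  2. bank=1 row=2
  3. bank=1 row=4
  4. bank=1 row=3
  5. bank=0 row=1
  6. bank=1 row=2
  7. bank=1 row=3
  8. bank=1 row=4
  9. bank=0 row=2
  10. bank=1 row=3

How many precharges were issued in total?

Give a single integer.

Acc 1: bank0 row4 -> MISS (open row4); precharges=0
Acc 2: bank1 row2 -> MISS (open row2); precharges=0
Acc 3: bank1 row4 -> MISS (open row4); precharges=1
Acc 4: bank1 row3 -> MISS (open row3); precharges=2
Acc 5: bank0 row1 -> MISS (open row1); precharges=3
Acc 6: bank1 row2 -> MISS (open row2); precharges=4
Acc 7: bank1 row3 -> MISS (open row3); precharges=5
Acc 8: bank1 row4 -> MISS (open row4); precharges=6
Acc 9: bank0 row2 -> MISS (open row2); precharges=7
Acc 10: bank1 row3 -> MISS (open row3); precharges=8

Answer: 8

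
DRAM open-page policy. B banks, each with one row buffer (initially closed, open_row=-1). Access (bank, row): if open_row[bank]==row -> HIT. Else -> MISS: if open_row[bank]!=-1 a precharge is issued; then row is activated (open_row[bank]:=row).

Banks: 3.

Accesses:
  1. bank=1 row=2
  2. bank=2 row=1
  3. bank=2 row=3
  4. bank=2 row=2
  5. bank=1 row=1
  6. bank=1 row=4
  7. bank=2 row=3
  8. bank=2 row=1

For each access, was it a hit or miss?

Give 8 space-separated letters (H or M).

Answer: M M M M M M M M

Derivation:
Acc 1: bank1 row2 -> MISS (open row2); precharges=0
Acc 2: bank2 row1 -> MISS (open row1); precharges=0
Acc 3: bank2 row3 -> MISS (open row3); precharges=1
Acc 4: bank2 row2 -> MISS (open row2); precharges=2
Acc 5: bank1 row1 -> MISS (open row1); precharges=3
Acc 6: bank1 row4 -> MISS (open row4); precharges=4
Acc 7: bank2 row3 -> MISS (open row3); precharges=5
Acc 8: bank2 row1 -> MISS (open row1); precharges=6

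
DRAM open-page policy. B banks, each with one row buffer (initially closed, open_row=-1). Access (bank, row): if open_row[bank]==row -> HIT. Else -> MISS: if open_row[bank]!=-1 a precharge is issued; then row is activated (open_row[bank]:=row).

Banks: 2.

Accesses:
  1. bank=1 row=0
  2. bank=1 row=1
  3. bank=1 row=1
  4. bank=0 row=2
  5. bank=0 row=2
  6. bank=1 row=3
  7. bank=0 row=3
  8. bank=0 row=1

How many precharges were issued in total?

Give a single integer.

Acc 1: bank1 row0 -> MISS (open row0); precharges=0
Acc 2: bank1 row1 -> MISS (open row1); precharges=1
Acc 3: bank1 row1 -> HIT
Acc 4: bank0 row2 -> MISS (open row2); precharges=1
Acc 5: bank0 row2 -> HIT
Acc 6: bank1 row3 -> MISS (open row3); precharges=2
Acc 7: bank0 row3 -> MISS (open row3); precharges=3
Acc 8: bank0 row1 -> MISS (open row1); precharges=4

Answer: 4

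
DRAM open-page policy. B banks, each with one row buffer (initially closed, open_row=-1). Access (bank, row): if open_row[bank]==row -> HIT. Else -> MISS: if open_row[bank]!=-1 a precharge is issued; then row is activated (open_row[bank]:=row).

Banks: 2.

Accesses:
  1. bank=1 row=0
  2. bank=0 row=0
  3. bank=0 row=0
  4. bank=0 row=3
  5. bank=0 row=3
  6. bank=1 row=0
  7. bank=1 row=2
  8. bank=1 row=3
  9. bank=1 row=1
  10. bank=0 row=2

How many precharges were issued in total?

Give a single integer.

Acc 1: bank1 row0 -> MISS (open row0); precharges=0
Acc 2: bank0 row0 -> MISS (open row0); precharges=0
Acc 3: bank0 row0 -> HIT
Acc 4: bank0 row3 -> MISS (open row3); precharges=1
Acc 5: bank0 row3 -> HIT
Acc 6: bank1 row0 -> HIT
Acc 7: bank1 row2 -> MISS (open row2); precharges=2
Acc 8: bank1 row3 -> MISS (open row3); precharges=3
Acc 9: bank1 row1 -> MISS (open row1); precharges=4
Acc 10: bank0 row2 -> MISS (open row2); precharges=5

Answer: 5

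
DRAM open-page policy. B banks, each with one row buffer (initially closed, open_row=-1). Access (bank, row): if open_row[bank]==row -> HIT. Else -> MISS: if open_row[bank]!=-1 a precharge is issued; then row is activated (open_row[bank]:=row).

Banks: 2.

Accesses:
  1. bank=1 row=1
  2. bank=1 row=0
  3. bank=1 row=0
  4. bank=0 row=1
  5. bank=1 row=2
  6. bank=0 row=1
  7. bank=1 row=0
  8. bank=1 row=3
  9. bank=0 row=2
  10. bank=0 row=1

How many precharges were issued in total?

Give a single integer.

Acc 1: bank1 row1 -> MISS (open row1); precharges=0
Acc 2: bank1 row0 -> MISS (open row0); precharges=1
Acc 3: bank1 row0 -> HIT
Acc 4: bank0 row1 -> MISS (open row1); precharges=1
Acc 5: bank1 row2 -> MISS (open row2); precharges=2
Acc 6: bank0 row1 -> HIT
Acc 7: bank1 row0 -> MISS (open row0); precharges=3
Acc 8: bank1 row3 -> MISS (open row3); precharges=4
Acc 9: bank0 row2 -> MISS (open row2); precharges=5
Acc 10: bank0 row1 -> MISS (open row1); precharges=6

Answer: 6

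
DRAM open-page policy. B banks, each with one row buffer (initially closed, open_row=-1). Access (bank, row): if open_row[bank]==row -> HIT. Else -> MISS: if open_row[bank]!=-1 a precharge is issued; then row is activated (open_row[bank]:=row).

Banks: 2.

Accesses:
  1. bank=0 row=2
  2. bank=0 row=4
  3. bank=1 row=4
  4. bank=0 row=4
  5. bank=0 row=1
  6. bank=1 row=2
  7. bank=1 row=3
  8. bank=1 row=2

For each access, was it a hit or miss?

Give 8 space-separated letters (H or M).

Answer: M M M H M M M M

Derivation:
Acc 1: bank0 row2 -> MISS (open row2); precharges=0
Acc 2: bank0 row4 -> MISS (open row4); precharges=1
Acc 3: bank1 row4 -> MISS (open row4); precharges=1
Acc 4: bank0 row4 -> HIT
Acc 5: bank0 row1 -> MISS (open row1); precharges=2
Acc 6: bank1 row2 -> MISS (open row2); precharges=3
Acc 7: bank1 row3 -> MISS (open row3); precharges=4
Acc 8: bank1 row2 -> MISS (open row2); precharges=5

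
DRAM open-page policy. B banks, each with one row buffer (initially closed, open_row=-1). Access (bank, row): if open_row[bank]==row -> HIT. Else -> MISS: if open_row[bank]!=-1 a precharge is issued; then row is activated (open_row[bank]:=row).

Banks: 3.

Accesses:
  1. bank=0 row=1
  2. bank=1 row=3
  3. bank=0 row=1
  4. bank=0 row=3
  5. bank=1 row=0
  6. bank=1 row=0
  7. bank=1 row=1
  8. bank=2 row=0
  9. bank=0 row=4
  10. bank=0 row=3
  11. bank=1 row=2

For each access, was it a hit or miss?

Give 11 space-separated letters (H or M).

Acc 1: bank0 row1 -> MISS (open row1); precharges=0
Acc 2: bank1 row3 -> MISS (open row3); precharges=0
Acc 3: bank0 row1 -> HIT
Acc 4: bank0 row3 -> MISS (open row3); precharges=1
Acc 5: bank1 row0 -> MISS (open row0); precharges=2
Acc 6: bank1 row0 -> HIT
Acc 7: bank1 row1 -> MISS (open row1); precharges=3
Acc 8: bank2 row0 -> MISS (open row0); precharges=3
Acc 9: bank0 row4 -> MISS (open row4); precharges=4
Acc 10: bank0 row3 -> MISS (open row3); precharges=5
Acc 11: bank1 row2 -> MISS (open row2); precharges=6

Answer: M M H M M H M M M M M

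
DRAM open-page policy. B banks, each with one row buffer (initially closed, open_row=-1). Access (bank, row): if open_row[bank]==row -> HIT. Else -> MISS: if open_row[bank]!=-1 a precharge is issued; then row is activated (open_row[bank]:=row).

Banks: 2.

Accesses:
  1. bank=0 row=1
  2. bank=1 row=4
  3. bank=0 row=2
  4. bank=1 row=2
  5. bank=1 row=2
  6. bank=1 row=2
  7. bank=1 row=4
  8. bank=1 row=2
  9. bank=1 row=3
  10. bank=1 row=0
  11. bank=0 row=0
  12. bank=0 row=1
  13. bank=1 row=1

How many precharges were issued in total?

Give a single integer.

Answer: 9

Derivation:
Acc 1: bank0 row1 -> MISS (open row1); precharges=0
Acc 2: bank1 row4 -> MISS (open row4); precharges=0
Acc 3: bank0 row2 -> MISS (open row2); precharges=1
Acc 4: bank1 row2 -> MISS (open row2); precharges=2
Acc 5: bank1 row2 -> HIT
Acc 6: bank1 row2 -> HIT
Acc 7: bank1 row4 -> MISS (open row4); precharges=3
Acc 8: bank1 row2 -> MISS (open row2); precharges=4
Acc 9: bank1 row3 -> MISS (open row3); precharges=5
Acc 10: bank1 row0 -> MISS (open row0); precharges=6
Acc 11: bank0 row0 -> MISS (open row0); precharges=7
Acc 12: bank0 row1 -> MISS (open row1); precharges=8
Acc 13: bank1 row1 -> MISS (open row1); precharges=9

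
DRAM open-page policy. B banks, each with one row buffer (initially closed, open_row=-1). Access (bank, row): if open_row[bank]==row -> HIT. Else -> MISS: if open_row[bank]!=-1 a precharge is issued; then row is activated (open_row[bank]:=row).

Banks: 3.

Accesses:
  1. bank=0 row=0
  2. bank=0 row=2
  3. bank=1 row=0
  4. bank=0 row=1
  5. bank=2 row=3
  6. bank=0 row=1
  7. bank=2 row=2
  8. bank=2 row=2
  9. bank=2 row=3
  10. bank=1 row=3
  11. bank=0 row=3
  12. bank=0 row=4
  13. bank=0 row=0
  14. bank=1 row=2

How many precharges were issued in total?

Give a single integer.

Answer: 9

Derivation:
Acc 1: bank0 row0 -> MISS (open row0); precharges=0
Acc 2: bank0 row2 -> MISS (open row2); precharges=1
Acc 3: bank1 row0 -> MISS (open row0); precharges=1
Acc 4: bank0 row1 -> MISS (open row1); precharges=2
Acc 5: bank2 row3 -> MISS (open row3); precharges=2
Acc 6: bank0 row1 -> HIT
Acc 7: bank2 row2 -> MISS (open row2); precharges=3
Acc 8: bank2 row2 -> HIT
Acc 9: bank2 row3 -> MISS (open row3); precharges=4
Acc 10: bank1 row3 -> MISS (open row3); precharges=5
Acc 11: bank0 row3 -> MISS (open row3); precharges=6
Acc 12: bank0 row4 -> MISS (open row4); precharges=7
Acc 13: bank0 row0 -> MISS (open row0); precharges=8
Acc 14: bank1 row2 -> MISS (open row2); precharges=9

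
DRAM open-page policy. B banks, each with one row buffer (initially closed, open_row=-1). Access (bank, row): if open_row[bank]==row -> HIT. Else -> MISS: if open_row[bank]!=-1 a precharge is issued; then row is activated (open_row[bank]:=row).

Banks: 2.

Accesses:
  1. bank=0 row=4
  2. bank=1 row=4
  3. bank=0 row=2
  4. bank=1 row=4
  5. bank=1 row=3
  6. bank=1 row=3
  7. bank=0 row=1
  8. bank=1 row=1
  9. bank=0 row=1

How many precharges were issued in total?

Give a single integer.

Acc 1: bank0 row4 -> MISS (open row4); precharges=0
Acc 2: bank1 row4 -> MISS (open row4); precharges=0
Acc 3: bank0 row2 -> MISS (open row2); precharges=1
Acc 4: bank1 row4 -> HIT
Acc 5: bank1 row3 -> MISS (open row3); precharges=2
Acc 6: bank1 row3 -> HIT
Acc 7: bank0 row1 -> MISS (open row1); precharges=3
Acc 8: bank1 row1 -> MISS (open row1); precharges=4
Acc 9: bank0 row1 -> HIT

Answer: 4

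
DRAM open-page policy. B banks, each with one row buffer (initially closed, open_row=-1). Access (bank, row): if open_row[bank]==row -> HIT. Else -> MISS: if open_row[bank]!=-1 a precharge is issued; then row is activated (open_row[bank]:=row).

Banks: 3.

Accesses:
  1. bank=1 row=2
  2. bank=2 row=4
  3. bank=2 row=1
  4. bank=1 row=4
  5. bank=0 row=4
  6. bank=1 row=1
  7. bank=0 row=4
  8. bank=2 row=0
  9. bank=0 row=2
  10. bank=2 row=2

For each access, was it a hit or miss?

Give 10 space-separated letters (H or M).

Answer: M M M M M M H M M M

Derivation:
Acc 1: bank1 row2 -> MISS (open row2); precharges=0
Acc 2: bank2 row4 -> MISS (open row4); precharges=0
Acc 3: bank2 row1 -> MISS (open row1); precharges=1
Acc 4: bank1 row4 -> MISS (open row4); precharges=2
Acc 5: bank0 row4 -> MISS (open row4); precharges=2
Acc 6: bank1 row1 -> MISS (open row1); precharges=3
Acc 7: bank0 row4 -> HIT
Acc 8: bank2 row0 -> MISS (open row0); precharges=4
Acc 9: bank0 row2 -> MISS (open row2); precharges=5
Acc 10: bank2 row2 -> MISS (open row2); precharges=6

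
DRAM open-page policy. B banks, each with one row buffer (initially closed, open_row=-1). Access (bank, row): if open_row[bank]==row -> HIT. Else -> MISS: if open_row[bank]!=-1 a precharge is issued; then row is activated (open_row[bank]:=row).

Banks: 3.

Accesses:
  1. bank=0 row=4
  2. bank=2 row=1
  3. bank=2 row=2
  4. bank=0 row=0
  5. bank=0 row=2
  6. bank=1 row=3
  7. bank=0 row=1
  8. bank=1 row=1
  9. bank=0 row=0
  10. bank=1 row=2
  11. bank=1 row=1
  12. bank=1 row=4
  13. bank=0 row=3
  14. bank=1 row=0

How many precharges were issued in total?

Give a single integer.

Acc 1: bank0 row4 -> MISS (open row4); precharges=0
Acc 2: bank2 row1 -> MISS (open row1); precharges=0
Acc 3: bank2 row2 -> MISS (open row2); precharges=1
Acc 4: bank0 row0 -> MISS (open row0); precharges=2
Acc 5: bank0 row2 -> MISS (open row2); precharges=3
Acc 6: bank1 row3 -> MISS (open row3); precharges=3
Acc 7: bank0 row1 -> MISS (open row1); precharges=4
Acc 8: bank1 row1 -> MISS (open row1); precharges=5
Acc 9: bank0 row0 -> MISS (open row0); precharges=6
Acc 10: bank1 row2 -> MISS (open row2); precharges=7
Acc 11: bank1 row1 -> MISS (open row1); precharges=8
Acc 12: bank1 row4 -> MISS (open row4); precharges=9
Acc 13: bank0 row3 -> MISS (open row3); precharges=10
Acc 14: bank1 row0 -> MISS (open row0); precharges=11

Answer: 11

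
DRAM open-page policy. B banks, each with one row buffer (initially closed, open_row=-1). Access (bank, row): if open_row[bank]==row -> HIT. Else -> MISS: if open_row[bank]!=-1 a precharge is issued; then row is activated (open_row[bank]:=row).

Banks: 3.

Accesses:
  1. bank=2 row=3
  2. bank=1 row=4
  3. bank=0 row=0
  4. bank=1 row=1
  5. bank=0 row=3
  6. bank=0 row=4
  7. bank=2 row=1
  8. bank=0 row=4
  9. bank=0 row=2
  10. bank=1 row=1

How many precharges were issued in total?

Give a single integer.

Answer: 5

Derivation:
Acc 1: bank2 row3 -> MISS (open row3); precharges=0
Acc 2: bank1 row4 -> MISS (open row4); precharges=0
Acc 3: bank0 row0 -> MISS (open row0); precharges=0
Acc 4: bank1 row1 -> MISS (open row1); precharges=1
Acc 5: bank0 row3 -> MISS (open row3); precharges=2
Acc 6: bank0 row4 -> MISS (open row4); precharges=3
Acc 7: bank2 row1 -> MISS (open row1); precharges=4
Acc 8: bank0 row4 -> HIT
Acc 9: bank0 row2 -> MISS (open row2); precharges=5
Acc 10: bank1 row1 -> HIT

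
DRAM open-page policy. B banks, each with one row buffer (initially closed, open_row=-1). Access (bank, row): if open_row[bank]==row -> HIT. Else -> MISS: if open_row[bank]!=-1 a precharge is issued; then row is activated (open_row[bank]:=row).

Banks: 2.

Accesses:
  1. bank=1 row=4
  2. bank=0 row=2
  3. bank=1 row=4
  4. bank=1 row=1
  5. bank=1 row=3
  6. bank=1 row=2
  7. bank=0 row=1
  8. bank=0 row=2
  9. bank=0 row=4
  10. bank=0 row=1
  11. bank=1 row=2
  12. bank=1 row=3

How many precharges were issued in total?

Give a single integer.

Acc 1: bank1 row4 -> MISS (open row4); precharges=0
Acc 2: bank0 row2 -> MISS (open row2); precharges=0
Acc 3: bank1 row4 -> HIT
Acc 4: bank1 row1 -> MISS (open row1); precharges=1
Acc 5: bank1 row3 -> MISS (open row3); precharges=2
Acc 6: bank1 row2 -> MISS (open row2); precharges=3
Acc 7: bank0 row1 -> MISS (open row1); precharges=4
Acc 8: bank0 row2 -> MISS (open row2); precharges=5
Acc 9: bank0 row4 -> MISS (open row4); precharges=6
Acc 10: bank0 row1 -> MISS (open row1); precharges=7
Acc 11: bank1 row2 -> HIT
Acc 12: bank1 row3 -> MISS (open row3); precharges=8

Answer: 8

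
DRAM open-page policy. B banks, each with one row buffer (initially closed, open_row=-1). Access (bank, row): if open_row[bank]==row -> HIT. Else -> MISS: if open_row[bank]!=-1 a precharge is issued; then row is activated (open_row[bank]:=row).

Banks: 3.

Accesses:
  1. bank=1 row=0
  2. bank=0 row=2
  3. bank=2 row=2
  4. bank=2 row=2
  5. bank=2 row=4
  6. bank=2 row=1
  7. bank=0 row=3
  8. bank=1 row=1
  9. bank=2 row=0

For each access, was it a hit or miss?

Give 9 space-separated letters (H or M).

Acc 1: bank1 row0 -> MISS (open row0); precharges=0
Acc 2: bank0 row2 -> MISS (open row2); precharges=0
Acc 3: bank2 row2 -> MISS (open row2); precharges=0
Acc 4: bank2 row2 -> HIT
Acc 5: bank2 row4 -> MISS (open row4); precharges=1
Acc 6: bank2 row1 -> MISS (open row1); precharges=2
Acc 7: bank0 row3 -> MISS (open row3); precharges=3
Acc 8: bank1 row1 -> MISS (open row1); precharges=4
Acc 9: bank2 row0 -> MISS (open row0); precharges=5

Answer: M M M H M M M M M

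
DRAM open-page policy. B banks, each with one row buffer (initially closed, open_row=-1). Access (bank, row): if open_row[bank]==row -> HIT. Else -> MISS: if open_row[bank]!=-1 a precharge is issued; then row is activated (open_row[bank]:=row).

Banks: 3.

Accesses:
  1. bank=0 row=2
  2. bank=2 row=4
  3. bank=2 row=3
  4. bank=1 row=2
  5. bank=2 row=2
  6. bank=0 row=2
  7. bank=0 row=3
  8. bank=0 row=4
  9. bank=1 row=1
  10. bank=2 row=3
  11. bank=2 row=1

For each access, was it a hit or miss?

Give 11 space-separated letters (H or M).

Acc 1: bank0 row2 -> MISS (open row2); precharges=0
Acc 2: bank2 row4 -> MISS (open row4); precharges=0
Acc 3: bank2 row3 -> MISS (open row3); precharges=1
Acc 4: bank1 row2 -> MISS (open row2); precharges=1
Acc 5: bank2 row2 -> MISS (open row2); precharges=2
Acc 6: bank0 row2 -> HIT
Acc 7: bank0 row3 -> MISS (open row3); precharges=3
Acc 8: bank0 row4 -> MISS (open row4); precharges=4
Acc 9: bank1 row1 -> MISS (open row1); precharges=5
Acc 10: bank2 row3 -> MISS (open row3); precharges=6
Acc 11: bank2 row1 -> MISS (open row1); precharges=7

Answer: M M M M M H M M M M M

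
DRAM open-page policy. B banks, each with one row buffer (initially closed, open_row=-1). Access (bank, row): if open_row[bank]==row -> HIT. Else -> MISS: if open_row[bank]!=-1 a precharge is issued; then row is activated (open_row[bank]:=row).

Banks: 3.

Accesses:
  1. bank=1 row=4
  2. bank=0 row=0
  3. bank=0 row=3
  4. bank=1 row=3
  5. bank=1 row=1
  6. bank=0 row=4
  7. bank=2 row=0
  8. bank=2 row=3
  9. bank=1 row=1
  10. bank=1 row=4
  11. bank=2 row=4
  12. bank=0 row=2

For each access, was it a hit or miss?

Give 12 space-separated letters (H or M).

Acc 1: bank1 row4 -> MISS (open row4); precharges=0
Acc 2: bank0 row0 -> MISS (open row0); precharges=0
Acc 3: bank0 row3 -> MISS (open row3); precharges=1
Acc 4: bank1 row3 -> MISS (open row3); precharges=2
Acc 5: bank1 row1 -> MISS (open row1); precharges=3
Acc 6: bank0 row4 -> MISS (open row4); precharges=4
Acc 7: bank2 row0 -> MISS (open row0); precharges=4
Acc 8: bank2 row3 -> MISS (open row3); precharges=5
Acc 9: bank1 row1 -> HIT
Acc 10: bank1 row4 -> MISS (open row4); precharges=6
Acc 11: bank2 row4 -> MISS (open row4); precharges=7
Acc 12: bank0 row2 -> MISS (open row2); precharges=8

Answer: M M M M M M M M H M M M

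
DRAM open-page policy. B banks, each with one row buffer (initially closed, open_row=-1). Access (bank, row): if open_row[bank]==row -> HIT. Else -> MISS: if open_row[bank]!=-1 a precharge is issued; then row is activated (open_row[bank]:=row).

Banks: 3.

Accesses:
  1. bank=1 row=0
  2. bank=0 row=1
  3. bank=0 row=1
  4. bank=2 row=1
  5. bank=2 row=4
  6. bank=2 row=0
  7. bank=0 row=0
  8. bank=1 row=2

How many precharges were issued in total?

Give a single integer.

Acc 1: bank1 row0 -> MISS (open row0); precharges=0
Acc 2: bank0 row1 -> MISS (open row1); precharges=0
Acc 3: bank0 row1 -> HIT
Acc 4: bank2 row1 -> MISS (open row1); precharges=0
Acc 5: bank2 row4 -> MISS (open row4); precharges=1
Acc 6: bank2 row0 -> MISS (open row0); precharges=2
Acc 7: bank0 row0 -> MISS (open row0); precharges=3
Acc 8: bank1 row2 -> MISS (open row2); precharges=4

Answer: 4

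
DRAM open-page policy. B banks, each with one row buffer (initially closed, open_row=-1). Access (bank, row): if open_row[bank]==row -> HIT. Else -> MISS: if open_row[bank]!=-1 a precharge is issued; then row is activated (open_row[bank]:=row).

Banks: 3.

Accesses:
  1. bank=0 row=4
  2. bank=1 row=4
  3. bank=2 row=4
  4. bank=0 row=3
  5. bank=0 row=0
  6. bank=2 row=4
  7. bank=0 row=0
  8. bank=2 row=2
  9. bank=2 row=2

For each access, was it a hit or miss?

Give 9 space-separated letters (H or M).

Answer: M M M M M H H M H

Derivation:
Acc 1: bank0 row4 -> MISS (open row4); precharges=0
Acc 2: bank1 row4 -> MISS (open row4); precharges=0
Acc 3: bank2 row4 -> MISS (open row4); precharges=0
Acc 4: bank0 row3 -> MISS (open row3); precharges=1
Acc 5: bank0 row0 -> MISS (open row0); precharges=2
Acc 6: bank2 row4 -> HIT
Acc 7: bank0 row0 -> HIT
Acc 8: bank2 row2 -> MISS (open row2); precharges=3
Acc 9: bank2 row2 -> HIT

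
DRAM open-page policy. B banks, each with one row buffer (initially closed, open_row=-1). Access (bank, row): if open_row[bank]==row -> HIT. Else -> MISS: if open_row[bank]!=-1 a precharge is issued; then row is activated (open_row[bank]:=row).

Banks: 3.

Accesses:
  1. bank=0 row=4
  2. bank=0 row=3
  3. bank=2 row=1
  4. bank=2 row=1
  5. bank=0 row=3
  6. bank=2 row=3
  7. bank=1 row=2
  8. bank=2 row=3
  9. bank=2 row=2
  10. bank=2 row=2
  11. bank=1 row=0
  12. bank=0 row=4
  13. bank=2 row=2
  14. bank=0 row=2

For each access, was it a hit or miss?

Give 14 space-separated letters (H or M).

Acc 1: bank0 row4 -> MISS (open row4); precharges=0
Acc 2: bank0 row3 -> MISS (open row3); precharges=1
Acc 3: bank2 row1 -> MISS (open row1); precharges=1
Acc 4: bank2 row1 -> HIT
Acc 5: bank0 row3 -> HIT
Acc 6: bank2 row3 -> MISS (open row3); precharges=2
Acc 7: bank1 row2 -> MISS (open row2); precharges=2
Acc 8: bank2 row3 -> HIT
Acc 9: bank2 row2 -> MISS (open row2); precharges=3
Acc 10: bank2 row2 -> HIT
Acc 11: bank1 row0 -> MISS (open row0); precharges=4
Acc 12: bank0 row4 -> MISS (open row4); precharges=5
Acc 13: bank2 row2 -> HIT
Acc 14: bank0 row2 -> MISS (open row2); precharges=6

Answer: M M M H H M M H M H M M H M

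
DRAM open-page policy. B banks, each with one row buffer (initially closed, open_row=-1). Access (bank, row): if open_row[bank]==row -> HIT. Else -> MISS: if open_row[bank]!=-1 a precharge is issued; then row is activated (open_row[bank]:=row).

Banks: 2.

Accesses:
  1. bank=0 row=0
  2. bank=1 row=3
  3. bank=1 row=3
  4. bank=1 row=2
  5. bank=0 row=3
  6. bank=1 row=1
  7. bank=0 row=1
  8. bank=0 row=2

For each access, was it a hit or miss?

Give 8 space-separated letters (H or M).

Acc 1: bank0 row0 -> MISS (open row0); precharges=0
Acc 2: bank1 row3 -> MISS (open row3); precharges=0
Acc 3: bank1 row3 -> HIT
Acc 4: bank1 row2 -> MISS (open row2); precharges=1
Acc 5: bank0 row3 -> MISS (open row3); precharges=2
Acc 6: bank1 row1 -> MISS (open row1); precharges=3
Acc 7: bank0 row1 -> MISS (open row1); precharges=4
Acc 8: bank0 row2 -> MISS (open row2); precharges=5

Answer: M M H M M M M M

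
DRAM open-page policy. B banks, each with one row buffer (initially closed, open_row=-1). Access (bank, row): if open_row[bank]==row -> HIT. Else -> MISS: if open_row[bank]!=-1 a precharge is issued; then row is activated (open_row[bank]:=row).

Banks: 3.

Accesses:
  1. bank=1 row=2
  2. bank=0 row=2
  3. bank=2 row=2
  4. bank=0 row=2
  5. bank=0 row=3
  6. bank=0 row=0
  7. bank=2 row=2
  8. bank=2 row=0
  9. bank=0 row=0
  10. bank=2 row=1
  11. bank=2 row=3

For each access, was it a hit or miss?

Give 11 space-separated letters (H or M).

Acc 1: bank1 row2 -> MISS (open row2); precharges=0
Acc 2: bank0 row2 -> MISS (open row2); precharges=0
Acc 3: bank2 row2 -> MISS (open row2); precharges=0
Acc 4: bank0 row2 -> HIT
Acc 5: bank0 row3 -> MISS (open row3); precharges=1
Acc 6: bank0 row0 -> MISS (open row0); precharges=2
Acc 7: bank2 row2 -> HIT
Acc 8: bank2 row0 -> MISS (open row0); precharges=3
Acc 9: bank0 row0 -> HIT
Acc 10: bank2 row1 -> MISS (open row1); precharges=4
Acc 11: bank2 row3 -> MISS (open row3); precharges=5

Answer: M M M H M M H M H M M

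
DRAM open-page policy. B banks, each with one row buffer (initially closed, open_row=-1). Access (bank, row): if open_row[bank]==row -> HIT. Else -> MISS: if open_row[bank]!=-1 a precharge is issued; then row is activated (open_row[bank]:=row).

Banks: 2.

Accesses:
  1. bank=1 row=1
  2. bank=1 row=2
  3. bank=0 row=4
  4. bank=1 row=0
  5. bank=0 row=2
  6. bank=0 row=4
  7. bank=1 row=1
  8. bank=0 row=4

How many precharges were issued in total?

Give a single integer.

Acc 1: bank1 row1 -> MISS (open row1); precharges=0
Acc 2: bank1 row2 -> MISS (open row2); precharges=1
Acc 3: bank0 row4 -> MISS (open row4); precharges=1
Acc 4: bank1 row0 -> MISS (open row0); precharges=2
Acc 5: bank0 row2 -> MISS (open row2); precharges=3
Acc 6: bank0 row4 -> MISS (open row4); precharges=4
Acc 7: bank1 row1 -> MISS (open row1); precharges=5
Acc 8: bank0 row4 -> HIT

Answer: 5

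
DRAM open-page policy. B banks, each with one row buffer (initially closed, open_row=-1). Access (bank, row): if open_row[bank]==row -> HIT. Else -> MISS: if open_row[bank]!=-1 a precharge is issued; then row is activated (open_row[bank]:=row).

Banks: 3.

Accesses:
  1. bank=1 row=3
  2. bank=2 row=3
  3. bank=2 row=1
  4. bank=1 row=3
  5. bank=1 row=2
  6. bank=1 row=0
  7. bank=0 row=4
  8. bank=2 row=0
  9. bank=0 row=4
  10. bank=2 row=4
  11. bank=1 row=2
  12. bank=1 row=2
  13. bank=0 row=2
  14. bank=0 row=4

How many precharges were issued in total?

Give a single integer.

Acc 1: bank1 row3 -> MISS (open row3); precharges=0
Acc 2: bank2 row3 -> MISS (open row3); precharges=0
Acc 3: bank2 row1 -> MISS (open row1); precharges=1
Acc 4: bank1 row3 -> HIT
Acc 5: bank1 row2 -> MISS (open row2); precharges=2
Acc 6: bank1 row0 -> MISS (open row0); precharges=3
Acc 7: bank0 row4 -> MISS (open row4); precharges=3
Acc 8: bank2 row0 -> MISS (open row0); precharges=4
Acc 9: bank0 row4 -> HIT
Acc 10: bank2 row4 -> MISS (open row4); precharges=5
Acc 11: bank1 row2 -> MISS (open row2); precharges=6
Acc 12: bank1 row2 -> HIT
Acc 13: bank0 row2 -> MISS (open row2); precharges=7
Acc 14: bank0 row4 -> MISS (open row4); precharges=8

Answer: 8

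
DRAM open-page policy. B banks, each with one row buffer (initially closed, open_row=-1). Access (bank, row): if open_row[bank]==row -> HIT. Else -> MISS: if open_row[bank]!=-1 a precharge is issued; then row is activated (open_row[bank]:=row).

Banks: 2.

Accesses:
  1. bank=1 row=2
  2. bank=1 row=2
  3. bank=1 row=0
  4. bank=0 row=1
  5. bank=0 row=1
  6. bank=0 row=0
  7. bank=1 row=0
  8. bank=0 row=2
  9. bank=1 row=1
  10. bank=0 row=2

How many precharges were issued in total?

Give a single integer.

Answer: 4

Derivation:
Acc 1: bank1 row2 -> MISS (open row2); precharges=0
Acc 2: bank1 row2 -> HIT
Acc 3: bank1 row0 -> MISS (open row0); precharges=1
Acc 4: bank0 row1 -> MISS (open row1); precharges=1
Acc 5: bank0 row1 -> HIT
Acc 6: bank0 row0 -> MISS (open row0); precharges=2
Acc 7: bank1 row0 -> HIT
Acc 8: bank0 row2 -> MISS (open row2); precharges=3
Acc 9: bank1 row1 -> MISS (open row1); precharges=4
Acc 10: bank0 row2 -> HIT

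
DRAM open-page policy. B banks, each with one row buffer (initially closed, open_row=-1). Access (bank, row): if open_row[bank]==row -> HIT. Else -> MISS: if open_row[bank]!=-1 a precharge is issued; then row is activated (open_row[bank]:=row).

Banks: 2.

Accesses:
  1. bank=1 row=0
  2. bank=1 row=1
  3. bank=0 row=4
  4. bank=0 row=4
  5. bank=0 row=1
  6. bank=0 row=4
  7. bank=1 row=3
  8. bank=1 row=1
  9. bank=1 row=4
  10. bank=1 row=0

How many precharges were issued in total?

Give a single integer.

Acc 1: bank1 row0 -> MISS (open row0); precharges=0
Acc 2: bank1 row1 -> MISS (open row1); precharges=1
Acc 3: bank0 row4 -> MISS (open row4); precharges=1
Acc 4: bank0 row4 -> HIT
Acc 5: bank0 row1 -> MISS (open row1); precharges=2
Acc 6: bank0 row4 -> MISS (open row4); precharges=3
Acc 7: bank1 row3 -> MISS (open row3); precharges=4
Acc 8: bank1 row1 -> MISS (open row1); precharges=5
Acc 9: bank1 row4 -> MISS (open row4); precharges=6
Acc 10: bank1 row0 -> MISS (open row0); precharges=7

Answer: 7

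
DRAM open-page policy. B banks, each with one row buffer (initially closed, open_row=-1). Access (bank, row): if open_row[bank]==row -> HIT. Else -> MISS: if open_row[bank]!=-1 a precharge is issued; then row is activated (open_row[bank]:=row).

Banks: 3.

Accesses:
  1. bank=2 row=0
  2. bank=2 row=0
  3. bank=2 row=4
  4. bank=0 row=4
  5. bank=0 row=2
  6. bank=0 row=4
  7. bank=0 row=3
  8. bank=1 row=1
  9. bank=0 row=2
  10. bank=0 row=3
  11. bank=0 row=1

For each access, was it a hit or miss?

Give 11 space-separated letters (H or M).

Answer: M H M M M M M M M M M

Derivation:
Acc 1: bank2 row0 -> MISS (open row0); precharges=0
Acc 2: bank2 row0 -> HIT
Acc 3: bank2 row4 -> MISS (open row4); precharges=1
Acc 4: bank0 row4 -> MISS (open row4); precharges=1
Acc 5: bank0 row2 -> MISS (open row2); precharges=2
Acc 6: bank0 row4 -> MISS (open row4); precharges=3
Acc 7: bank0 row3 -> MISS (open row3); precharges=4
Acc 8: bank1 row1 -> MISS (open row1); precharges=4
Acc 9: bank0 row2 -> MISS (open row2); precharges=5
Acc 10: bank0 row3 -> MISS (open row3); precharges=6
Acc 11: bank0 row1 -> MISS (open row1); precharges=7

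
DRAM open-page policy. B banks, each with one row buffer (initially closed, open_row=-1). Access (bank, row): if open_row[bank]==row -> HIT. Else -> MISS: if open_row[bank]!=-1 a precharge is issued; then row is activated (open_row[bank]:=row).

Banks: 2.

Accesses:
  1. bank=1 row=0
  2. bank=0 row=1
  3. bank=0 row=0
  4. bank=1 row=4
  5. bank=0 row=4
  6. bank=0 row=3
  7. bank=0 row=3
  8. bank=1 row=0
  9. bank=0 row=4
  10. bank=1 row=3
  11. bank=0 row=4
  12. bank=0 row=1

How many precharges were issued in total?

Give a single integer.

Answer: 8

Derivation:
Acc 1: bank1 row0 -> MISS (open row0); precharges=0
Acc 2: bank0 row1 -> MISS (open row1); precharges=0
Acc 3: bank0 row0 -> MISS (open row0); precharges=1
Acc 4: bank1 row4 -> MISS (open row4); precharges=2
Acc 5: bank0 row4 -> MISS (open row4); precharges=3
Acc 6: bank0 row3 -> MISS (open row3); precharges=4
Acc 7: bank0 row3 -> HIT
Acc 8: bank1 row0 -> MISS (open row0); precharges=5
Acc 9: bank0 row4 -> MISS (open row4); precharges=6
Acc 10: bank1 row3 -> MISS (open row3); precharges=7
Acc 11: bank0 row4 -> HIT
Acc 12: bank0 row1 -> MISS (open row1); precharges=8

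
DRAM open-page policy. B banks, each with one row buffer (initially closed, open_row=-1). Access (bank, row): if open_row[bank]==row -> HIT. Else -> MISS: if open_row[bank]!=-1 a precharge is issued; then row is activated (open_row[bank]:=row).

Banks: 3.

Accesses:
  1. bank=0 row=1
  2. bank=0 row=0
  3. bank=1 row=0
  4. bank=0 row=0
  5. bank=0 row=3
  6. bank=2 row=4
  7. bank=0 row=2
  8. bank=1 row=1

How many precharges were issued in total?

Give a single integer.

Acc 1: bank0 row1 -> MISS (open row1); precharges=0
Acc 2: bank0 row0 -> MISS (open row0); precharges=1
Acc 3: bank1 row0 -> MISS (open row0); precharges=1
Acc 4: bank0 row0 -> HIT
Acc 5: bank0 row3 -> MISS (open row3); precharges=2
Acc 6: bank2 row4 -> MISS (open row4); precharges=2
Acc 7: bank0 row2 -> MISS (open row2); precharges=3
Acc 8: bank1 row1 -> MISS (open row1); precharges=4

Answer: 4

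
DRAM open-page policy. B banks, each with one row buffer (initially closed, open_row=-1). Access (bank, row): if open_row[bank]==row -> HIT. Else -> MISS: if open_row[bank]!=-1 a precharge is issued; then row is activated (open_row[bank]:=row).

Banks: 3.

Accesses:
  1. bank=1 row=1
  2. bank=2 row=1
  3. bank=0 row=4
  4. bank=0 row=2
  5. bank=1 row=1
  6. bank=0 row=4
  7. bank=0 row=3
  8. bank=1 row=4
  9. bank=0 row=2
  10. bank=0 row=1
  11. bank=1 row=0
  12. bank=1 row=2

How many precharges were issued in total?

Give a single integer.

Answer: 8

Derivation:
Acc 1: bank1 row1 -> MISS (open row1); precharges=0
Acc 2: bank2 row1 -> MISS (open row1); precharges=0
Acc 3: bank0 row4 -> MISS (open row4); precharges=0
Acc 4: bank0 row2 -> MISS (open row2); precharges=1
Acc 5: bank1 row1 -> HIT
Acc 6: bank0 row4 -> MISS (open row4); precharges=2
Acc 7: bank0 row3 -> MISS (open row3); precharges=3
Acc 8: bank1 row4 -> MISS (open row4); precharges=4
Acc 9: bank0 row2 -> MISS (open row2); precharges=5
Acc 10: bank0 row1 -> MISS (open row1); precharges=6
Acc 11: bank1 row0 -> MISS (open row0); precharges=7
Acc 12: bank1 row2 -> MISS (open row2); precharges=8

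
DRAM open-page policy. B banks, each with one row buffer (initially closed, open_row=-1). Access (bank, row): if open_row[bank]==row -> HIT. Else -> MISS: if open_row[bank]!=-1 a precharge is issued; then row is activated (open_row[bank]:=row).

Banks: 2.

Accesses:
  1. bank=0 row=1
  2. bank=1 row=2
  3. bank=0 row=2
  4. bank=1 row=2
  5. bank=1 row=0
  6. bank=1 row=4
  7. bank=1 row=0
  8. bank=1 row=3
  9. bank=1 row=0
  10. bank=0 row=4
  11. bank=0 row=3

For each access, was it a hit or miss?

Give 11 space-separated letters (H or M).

Acc 1: bank0 row1 -> MISS (open row1); precharges=0
Acc 2: bank1 row2 -> MISS (open row2); precharges=0
Acc 3: bank0 row2 -> MISS (open row2); precharges=1
Acc 4: bank1 row2 -> HIT
Acc 5: bank1 row0 -> MISS (open row0); precharges=2
Acc 6: bank1 row4 -> MISS (open row4); precharges=3
Acc 7: bank1 row0 -> MISS (open row0); precharges=4
Acc 8: bank1 row3 -> MISS (open row3); precharges=5
Acc 9: bank1 row0 -> MISS (open row0); precharges=6
Acc 10: bank0 row4 -> MISS (open row4); precharges=7
Acc 11: bank0 row3 -> MISS (open row3); precharges=8

Answer: M M M H M M M M M M M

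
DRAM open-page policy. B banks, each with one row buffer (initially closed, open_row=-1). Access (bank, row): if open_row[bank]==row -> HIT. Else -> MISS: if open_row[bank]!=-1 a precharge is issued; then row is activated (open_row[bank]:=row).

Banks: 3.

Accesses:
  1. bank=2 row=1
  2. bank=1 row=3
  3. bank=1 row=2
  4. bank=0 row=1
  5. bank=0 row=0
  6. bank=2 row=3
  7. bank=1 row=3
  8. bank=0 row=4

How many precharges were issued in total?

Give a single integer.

Acc 1: bank2 row1 -> MISS (open row1); precharges=0
Acc 2: bank1 row3 -> MISS (open row3); precharges=0
Acc 3: bank1 row2 -> MISS (open row2); precharges=1
Acc 4: bank0 row1 -> MISS (open row1); precharges=1
Acc 5: bank0 row0 -> MISS (open row0); precharges=2
Acc 6: bank2 row3 -> MISS (open row3); precharges=3
Acc 7: bank1 row3 -> MISS (open row3); precharges=4
Acc 8: bank0 row4 -> MISS (open row4); precharges=5

Answer: 5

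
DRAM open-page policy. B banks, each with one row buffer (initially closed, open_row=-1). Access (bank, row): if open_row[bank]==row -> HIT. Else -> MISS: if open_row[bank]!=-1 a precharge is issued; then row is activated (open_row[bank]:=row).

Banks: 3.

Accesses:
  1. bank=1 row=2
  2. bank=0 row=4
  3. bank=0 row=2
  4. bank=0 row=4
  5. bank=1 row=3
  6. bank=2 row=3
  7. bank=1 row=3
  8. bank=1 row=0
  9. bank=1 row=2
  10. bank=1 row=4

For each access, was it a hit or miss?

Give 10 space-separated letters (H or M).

Acc 1: bank1 row2 -> MISS (open row2); precharges=0
Acc 2: bank0 row4 -> MISS (open row4); precharges=0
Acc 3: bank0 row2 -> MISS (open row2); precharges=1
Acc 4: bank0 row4 -> MISS (open row4); precharges=2
Acc 5: bank1 row3 -> MISS (open row3); precharges=3
Acc 6: bank2 row3 -> MISS (open row3); precharges=3
Acc 7: bank1 row3 -> HIT
Acc 8: bank1 row0 -> MISS (open row0); precharges=4
Acc 9: bank1 row2 -> MISS (open row2); precharges=5
Acc 10: bank1 row4 -> MISS (open row4); precharges=6

Answer: M M M M M M H M M M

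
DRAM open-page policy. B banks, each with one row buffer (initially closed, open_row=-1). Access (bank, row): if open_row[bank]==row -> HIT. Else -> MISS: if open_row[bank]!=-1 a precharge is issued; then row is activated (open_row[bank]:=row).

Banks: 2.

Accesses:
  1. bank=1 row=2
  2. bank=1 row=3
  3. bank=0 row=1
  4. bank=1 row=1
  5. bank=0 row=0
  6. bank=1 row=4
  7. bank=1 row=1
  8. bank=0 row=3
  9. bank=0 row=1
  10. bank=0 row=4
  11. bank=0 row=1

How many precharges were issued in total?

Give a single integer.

Acc 1: bank1 row2 -> MISS (open row2); precharges=0
Acc 2: bank1 row3 -> MISS (open row3); precharges=1
Acc 3: bank0 row1 -> MISS (open row1); precharges=1
Acc 4: bank1 row1 -> MISS (open row1); precharges=2
Acc 5: bank0 row0 -> MISS (open row0); precharges=3
Acc 6: bank1 row4 -> MISS (open row4); precharges=4
Acc 7: bank1 row1 -> MISS (open row1); precharges=5
Acc 8: bank0 row3 -> MISS (open row3); precharges=6
Acc 9: bank0 row1 -> MISS (open row1); precharges=7
Acc 10: bank0 row4 -> MISS (open row4); precharges=8
Acc 11: bank0 row1 -> MISS (open row1); precharges=9

Answer: 9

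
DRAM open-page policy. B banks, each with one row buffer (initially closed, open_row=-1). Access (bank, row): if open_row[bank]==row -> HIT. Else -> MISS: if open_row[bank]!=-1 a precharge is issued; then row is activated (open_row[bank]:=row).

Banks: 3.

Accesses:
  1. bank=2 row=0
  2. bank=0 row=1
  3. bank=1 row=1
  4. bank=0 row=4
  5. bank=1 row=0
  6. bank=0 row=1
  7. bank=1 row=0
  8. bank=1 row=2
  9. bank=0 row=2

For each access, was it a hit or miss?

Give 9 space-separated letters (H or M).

Acc 1: bank2 row0 -> MISS (open row0); precharges=0
Acc 2: bank0 row1 -> MISS (open row1); precharges=0
Acc 3: bank1 row1 -> MISS (open row1); precharges=0
Acc 4: bank0 row4 -> MISS (open row4); precharges=1
Acc 5: bank1 row0 -> MISS (open row0); precharges=2
Acc 6: bank0 row1 -> MISS (open row1); precharges=3
Acc 7: bank1 row0 -> HIT
Acc 8: bank1 row2 -> MISS (open row2); precharges=4
Acc 9: bank0 row2 -> MISS (open row2); precharges=5

Answer: M M M M M M H M M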